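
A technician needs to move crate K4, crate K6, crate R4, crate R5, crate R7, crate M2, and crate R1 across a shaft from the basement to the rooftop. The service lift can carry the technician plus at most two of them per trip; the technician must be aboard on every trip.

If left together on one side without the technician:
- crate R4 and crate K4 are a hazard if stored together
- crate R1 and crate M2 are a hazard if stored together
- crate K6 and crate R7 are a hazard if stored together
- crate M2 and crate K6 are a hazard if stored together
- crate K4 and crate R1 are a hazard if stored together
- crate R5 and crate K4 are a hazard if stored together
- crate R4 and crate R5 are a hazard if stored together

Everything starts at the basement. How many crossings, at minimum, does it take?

impossible

Whatever the first load, the items left behind include a forbidden pair without the technician. No opening move is safe, so no plan exists.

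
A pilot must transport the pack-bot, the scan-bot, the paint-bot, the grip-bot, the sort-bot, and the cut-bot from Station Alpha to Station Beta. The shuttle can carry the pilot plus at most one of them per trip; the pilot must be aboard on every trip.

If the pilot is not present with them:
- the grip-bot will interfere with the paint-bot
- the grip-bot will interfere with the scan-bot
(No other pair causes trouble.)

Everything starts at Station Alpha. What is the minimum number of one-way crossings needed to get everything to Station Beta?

13

Counting alone: the pilot can take at most 1 across per trip to Station Beta, so moving all 6 needs at least 6 loaded trips out, with a return between consecutive ones — at least 11 crossings.
The safety rule pushes this higher. Following every safe sequence of crossings, the most of the 6 that can be at Station Beta as the shuttle arrives there on crossing 11 is 5 — never all 6.
So no plan with fewer than 13 crossings exists, and this one achieves 13:
1. Pilot goes to Station Beta with the grip-bot.  [Station Alpha: the cut-bot, the pack-bot, the paint-bot, the scan-bot, the sort-bot | Station Beta: the grip-bot]
2. Pilot goes back to Station Alpha alone.  [Station Alpha: the cut-bot, the pack-bot, the paint-bot, the scan-bot, the sort-bot | Station Beta: the grip-bot]
3. Pilot goes to Station Beta with the pack-bot.  [Station Alpha: the cut-bot, the paint-bot, the scan-bot, the sort-bot | Station Beta: the grip-bot, the pack-bot]
4. Pilot goes back to Station Alpha alone.  [Station Alpha: the cut-bot, the paint-bot, the scan-bot, the sort-bot | Station Beta: the grip-bot, the pack-bot]
5. Pilot goes to Station Beta with the scan-bot.  [Station Alpha: the cut-bot, the paint-bot, the sort-bot | Station Beta: the grip-bot, the pack-bot, the scan-bot]
6. Pilot goes back to Station Alpha with the grip-bot.  [Station Alpha: the cut-bot, the grip-bot, the paint-bot, the sort-bot | Station Beta: the pack-bot, the scan-bot]
7. Pilot goes to Station Beta with the paint-bot.  [Station Alpha: the cut-bot, the grip-bot, the sort-bot | Station Beta: the pack-bot, the paint-bot, the scan-bot]
8. Pilot goes back to Station Alpha alone.  [Station Alpha: the cut-bot, the grip-bot, the sort-bot | Station Beta: the pack-bot, the paint-bot, the scan-bot]
9. Pilot goes to Station Beta with the sort-bot.  [Station Alpha: the cut-bot, the grip-bot | Station Beta: the pack-bot, the paint-bot, the scan-bot, the sort-bot]
10. Pilot goes back to Station Alpha alone.  [Station Alpha: the cut-bot, the grip-bot | Station Beta: the pack-bot, the paint-bot, the scan-bot, the sort-bot]
11. Pilot goes to Station Beta with the cut-bot.  [Station Alpha: the grip-bot | Station Beta: the cut-bot, the pack-bot, the paint-bot, the scan-bot, the sort-bot]
12. Pilot goes back to Station Alpha alone.  [Station Alpha: the grip-bot | Station Beta: the cut-bot, the pack-bot, the paint-bot, the scan-bot, the sort-bot]
13. Pilot goes to Station Beta with the grip-bot.  [Station Alpha: — | Station Beta: the cut-bot, the grip-bot, the pack-bot, the paint-bot, the scan-bot, the sort-bot]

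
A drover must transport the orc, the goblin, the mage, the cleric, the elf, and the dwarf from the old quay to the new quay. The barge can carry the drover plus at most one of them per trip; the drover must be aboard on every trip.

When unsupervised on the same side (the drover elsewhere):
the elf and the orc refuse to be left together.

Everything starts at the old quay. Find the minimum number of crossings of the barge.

11

Counting alone: the drover can take at most 1 across per trip to the new quay, so moving all 6 needs at least 6 loaded trips out, with a return between consecutive ones — at least 11 crossings.
The plan below uses exactly 11 crossings, so it is optimal:
1. Drover goes to the new quay with the orc.
2. Drover goes back to the old quay alone.
3. Drover goes to the new quay with the goblin.
4. Drover goes back to the old quay alone.
5. Drover goes to the new quay with the mage.
6. Drover goes back to the old quay alone.
7. Drover goes to the new quay with the cleric.
8. Drover goes back to the old quay alone.
9. Drover goes to the new quay with the dwarf.
10. Drover goes back to the old quay alone.
11. Drover goes to the new quay with the elf.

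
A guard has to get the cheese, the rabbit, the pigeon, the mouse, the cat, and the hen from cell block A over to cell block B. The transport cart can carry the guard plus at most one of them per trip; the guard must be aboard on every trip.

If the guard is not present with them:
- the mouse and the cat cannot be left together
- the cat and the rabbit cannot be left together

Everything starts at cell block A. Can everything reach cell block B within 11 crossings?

No

Counting alone: the guard can take at most 1 across per trip to cell block B, so moving all 6 needs at least 6 loaded trips out, with a return between consecutive ones — at least 11 crossings.
The safety rule pushes this higher. Following every safe sequence of crossings, the most of the 6 that can be at cell block B as the transport cart arrives there on crossing 11 is 5 — never all 6.
So the move cannot be finished within 11 crossings. (The shortest complete plan takes 13:)
1. Guard goes to cell block B with the cat.
2. Guard goes back to cell block A alone.
3. Guard goes to cell block B with the cheese.
4. Guard goes back to cell block A alone.
5. Guard goes to cell block B with the rabbit.
6. Guard goes back to cell block A with the cat.
7. Guard goes to cell block B with the mouse.
8. Guard goes back to cell block A alone.
9. Guard goes to cell block B with the pigeon.
10. Guard goes back to cell block A alone.
11. Guard goes to cell block B with the hen.
12. Guard goes back to cell block A alone.
13. Guard goes to cell block B with the cat.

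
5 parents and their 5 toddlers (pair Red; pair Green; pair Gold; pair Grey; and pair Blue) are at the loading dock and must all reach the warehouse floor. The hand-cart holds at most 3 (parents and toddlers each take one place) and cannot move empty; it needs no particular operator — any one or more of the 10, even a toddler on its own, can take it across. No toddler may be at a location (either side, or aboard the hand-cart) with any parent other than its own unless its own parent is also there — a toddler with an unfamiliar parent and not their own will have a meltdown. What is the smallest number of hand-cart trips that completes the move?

Counting alone: each trip to the warehouse floor takes at most 3 across and each return brings at least 1 back, so after t trips out (and t−1 returns) at most 3t − (t−1) of the 10 are across; that first reaches 10 at t = 5, so at least 9 crossings are needed.
The safety rule pushes this higher. Following every safe sequence of crossings, the most of the 10 that can be at the warehouse floor as the hand-cart arrives there on crossing 9 is 9 — never all 10.
So no plan with fewer than 11 crossings exists, and this one achieves 11:
1. parent Red and toddler Red cross → the warehouse floor.
2. parent Red crosses ← the loading dock.
3. toddler Gold, toddler Green, and toddler Grey cross → the warehouse floor.
4. toddler Red crosses ← the loading dock.
5. parent Gold, parent Green, and parent Grey cross → the warehouse floor.
6. parent Green and toddler Green cross ← the loading dock.
7. parent Blue, parent Green, and parent Red cross → the warehouse floor.
8. toddler Gold crosses ← the loading dock.
9. toddler Green and toddler Red cross → the warehouse floor.
10. toddler Red crosses ← the loading dock.
11. toddler Blue, toddler Gold, and toddler Red cross → the warehouse floor.

11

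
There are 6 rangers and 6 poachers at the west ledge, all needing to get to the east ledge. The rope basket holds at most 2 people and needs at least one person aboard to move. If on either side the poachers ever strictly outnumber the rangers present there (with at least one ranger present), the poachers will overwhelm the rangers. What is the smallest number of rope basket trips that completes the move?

impossible

Following every safe sequence of crossings from the start, the most of the 12 that can be at the east ledge as the rope basket arrives there on crossings 1, 3, 5, 7, 9 is 2, 3, 4, 5, 6 respectively; the best ever achieved is 6 of 12.
From crossing 11 on, no configuration arises that was not already reachable earlier: only 15 distinct safe configurations (who is on which side, and where the rope basket is) can ever be reached, none of them has everyone across, and every continuation just revisits them. They are: 0 rangers + 0 poachers across (rope basket back at the start); 0 rangers + 1 poacher across (rope basket there); 0 rangers + 1 poacher across (rope basket back at the start); 0 rangers + 2 poachers across (rope basket there); 0 rangers + 2 poachers across (rope basket back at the start); 0 rangers + 3 poachers across (rope basket there); 0 rangers + 3 poachers across (rope basket back at the start); 0 rangers + 4 poachers across (rope basket there); 0 rangers + 4 poachers across (rope basket back at the start); 0 rangers + 5 poachers across (rope basket there); 0 rangers + 5 poachers across (rope basket back at the start); 0 rangers + 6 poachers across (rope basket there); 1 ranger + 1 poacher across (rope basket there); 1 ranger + 1 poacher across (rope basket back at the start); 2 rangers + 2 poachers across (rope basket there). So no valid plan exists.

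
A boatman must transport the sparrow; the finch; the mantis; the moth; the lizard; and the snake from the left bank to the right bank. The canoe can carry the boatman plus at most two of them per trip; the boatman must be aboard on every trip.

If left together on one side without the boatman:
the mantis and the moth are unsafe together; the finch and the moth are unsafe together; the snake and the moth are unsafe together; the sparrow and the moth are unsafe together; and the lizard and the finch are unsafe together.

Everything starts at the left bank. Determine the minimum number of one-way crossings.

Counting alone: the boatman can take at most 2 across per trip to the right bank, so moving all 6 needs at least 3 loaded trips out, with a return between consecutive ones — at least 5 crossings.
The safety rule pushes this higher. Following every safe sequence of crossings, the most of the 6 that can be at the right bank as the canoe arrives there on crossing 5 is 5 — never all 6.
So no plan with fewer than 7 crossings exists, and this one achieves 7:
1. Boatman goes to the right bank with the finch and the moth.
2. Boatman goes back to the left bank with the finch.
3. Boatman goes to the right bank with the finch and the sparrow.
4. Boatman goes back to the left bank with the moth.
5. Boatman goes to the right bank with the mantis and the snake.
6. Boatman goes back to the left bank alone.
7. Boatman goes to the right bank with the lizard and the moth.

7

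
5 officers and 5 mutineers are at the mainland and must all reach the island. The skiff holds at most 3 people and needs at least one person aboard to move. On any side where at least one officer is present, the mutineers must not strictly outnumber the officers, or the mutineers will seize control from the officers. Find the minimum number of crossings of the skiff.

Counting alone: each trip to the island takes at most 3 across and each return brings at least 1 back, so after t trips out (and t−1 returns) at most 3t − (t−1) of the 10 are across; that first reaches 10 at t = 5, so at least 9 crossings are needed.
The safety rule pushes this higher. Following every safe sequence of crossings, the most of the 10 that can be at the island as the skiff arrives there on crossing 9 is 9 — never all 10.
So no plan with fewer than 11 crossings exists, and this one achieves 11:
1. 2 mutineers → the island.  (the mainland: 5O 3M; the island: 0O 2M)
2. 1 mutineer ← the mainland.  (the mainland: 5O 4M; the island: 0O 1M)
3. 3 mutineers → the island.  (the mainland: 5O 1M; the island: 0O 4M)
4. 1 mutineer ← the mainland.  (the mainland: 5O 2M; the island: 0O 3M)
5. 3 officers → the island.  (the mainland: 2O 2M; the island: 3O 3M)
6. 1 officer and 1 mutineer ← the mainland.  (the mainland: 3O 3M; the island: 2O 2M)
7. 3 officers → the island.  (the mainland: 0O 3M; the island: 5O 2M)
8. 1 mutineer ← the mainland.  (the mainland: 0O 4M; the island: 5O 1M)
9. 2 mutineers → the island.  (the mainland: 0O 2M; the island: 5O 3M)
10. 1 mutineer ← the mainland.  (the mainland: 0O 3M; the island: 5O 2M)
11. 3 mutineers → the island.  (the mainland: 0O 0M; the island: 5O 5M)

11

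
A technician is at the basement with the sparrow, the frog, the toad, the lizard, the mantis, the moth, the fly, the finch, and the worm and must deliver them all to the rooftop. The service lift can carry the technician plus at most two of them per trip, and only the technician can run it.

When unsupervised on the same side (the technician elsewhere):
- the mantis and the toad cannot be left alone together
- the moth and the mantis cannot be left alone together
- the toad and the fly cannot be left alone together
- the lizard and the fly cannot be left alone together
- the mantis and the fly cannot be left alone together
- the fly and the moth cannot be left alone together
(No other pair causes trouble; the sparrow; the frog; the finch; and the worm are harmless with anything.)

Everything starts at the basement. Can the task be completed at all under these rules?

Yes

1. Technician goes to the rooftop with the fly and the mantis.
2. Technician goes back to the basement with the mantis.
3. Technician goes to the rooftop with the mantis and the sparrow.
4. Technician goes back to the basement with the mantis.
5. Technician goes to the rooftop with the frog and the mantis.
6. Technician goes back to the basement with the mantis.
7. Technician goes to the rooftop with the moth and the toad.
8. Technician goes back to the basement with the fly.
9. Technician goes to the rooftop with the lizard and the mantis.
10. Technician goes back to the basement with the mantis.
11. Technician goes to the rooftop with the finch and the mantis.
12. Technician goes back to the basement with the mantis.
13. Technician goes to the rooftop with the mantis and the worm.
14. Technician goes back to the basement with the mantis.
15. Technician goes to the rooftop with the fly and the mantis.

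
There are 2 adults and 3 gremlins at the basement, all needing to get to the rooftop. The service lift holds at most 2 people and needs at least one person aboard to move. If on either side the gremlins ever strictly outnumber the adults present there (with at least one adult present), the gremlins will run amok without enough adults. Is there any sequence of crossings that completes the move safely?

No

The gremlins already outnumber the adults at the basement before anyone moves, so the starting position itself is disallowed.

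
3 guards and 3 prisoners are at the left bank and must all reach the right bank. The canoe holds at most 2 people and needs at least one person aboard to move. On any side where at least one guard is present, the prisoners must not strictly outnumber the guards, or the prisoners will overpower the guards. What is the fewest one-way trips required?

11

Counting alone: each trip to the right bank takes at most 2 across and each return brings at least 1 back, so after t trips out (and t−1 returns) at most 2t − (t−1) of the 6 are across; that first reaches 6 at t = 5, so at least 9 crossings are needed.
The safety rule pushes this higher. Following every safe sequence of crossings, the most of the 6 that can be at the right bank as the canoe arrives there on crossing 9 is 5 — never all 6.
So no plan with fewer than 11 crossings exists, and this one achieves 11:
1. 2 prisoners → the right bank.  (the left bank: 3G 1P; the right bank: 0G 2P)
2. 1 prisoner ← the left bank.  (the left bank: 3G 2P; the right bank: 0G 1P)
3. 2 prisoners → the right bank.  (the left bank: 3G 0P; the right bank: 0G 3P)
4. 1 prisoner ← the left bank.  (the left bank: 3G 1P; the right bank: 0G 2P)
5. 2 guards → the right bank.  (the left bank: 1G 1P; the right bank: 2G 2P)
6. 1 guard and 1 prisoner ← the left bank.  (the left bank: 2G 2P; the right bank: 1G 1P)
7. 2 guards → the right bank.  (the left bank: 0G 2P; the right bank: 3G 1P)
8. 1 prisoner ← the left bank.  (the left bank: 0G 3P; the right bank: 3G 0P)
9. 2 prisoners → the right bank.  (the left bank: 0G 1P; the right bank: 3G 2P)
10. 1 prisoner ← the left bank.  (the left bank: 0G 2P; the right bank: 3G 1P)
11. 2 prisoners → the right bank.  (the left bank: 0G 0P; the right bank: 3G 3P)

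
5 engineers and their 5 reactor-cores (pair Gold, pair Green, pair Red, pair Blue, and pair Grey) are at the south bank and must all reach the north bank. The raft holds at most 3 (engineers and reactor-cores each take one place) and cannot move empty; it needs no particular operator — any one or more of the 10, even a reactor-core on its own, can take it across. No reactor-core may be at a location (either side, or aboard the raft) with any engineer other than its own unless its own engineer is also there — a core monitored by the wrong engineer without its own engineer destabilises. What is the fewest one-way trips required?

Counting alone: each trip to the north bank takes at most 3 across and each return brings at least 1 back, so after t trips out (and t−1 returns) at most 3t − (t−1) of the 10 are across; that first reaches 10 at t = 5, so at least 9 crossings are needed.
The safety rule pushes this higher. Following every safe sequence of crossings, the most of the 10 that can be at the north bank as the raft arrives there on crossing 9 is 9 — never all 10.
So no plan with fewer than 11 crossings exists, and this one achieves 11:
1. engineer Gold and reactor-core Gold cross → the north bank.
2. engineer Gold crosses ← the south bank.
3. reactor-core Blue, reactor-core Green, and reactor-core Red cross → the north bank.
4. reactor-core Gold crosses ← the south bank.
5. engineer Blue, engineer Green, and engineer Red cross → the north bank.
6. engineer Green and reactor-core Green cross ← the south bank.
7. engineer Gold, engineer Green, and engineer Grey cross → the north bank.
8. reactor-core Red crosses ← the south bank.
9. reactor-core Gold and reactor-core Green cross → the north bank.
10. reactor-core Gold crosses ← the south bank.
11. reactor-core Gold, reactor-core Grey, and reactor-core Red cross → the north bank.

11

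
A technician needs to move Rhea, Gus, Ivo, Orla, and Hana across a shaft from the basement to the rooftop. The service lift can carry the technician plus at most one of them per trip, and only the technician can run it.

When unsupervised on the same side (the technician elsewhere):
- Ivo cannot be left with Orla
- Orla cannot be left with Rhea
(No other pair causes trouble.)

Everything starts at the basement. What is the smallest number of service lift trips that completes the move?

11

Counting alone: the technician can take at most 1 across per trip to the rooftop, so moving all 5 needs at least 5 loaded trips out, with a return between consecutive ones — at least 9 crossings.
The safety rule pushes this higher. Following every safe sequence of crossings, the most of the 5 that can be at the rooftop as the service lift arrives there on crossing 9 is 4 — never all 5.
So no plan with fewer than 11 crossings exists, and this one achieves 11:
1. Technician goes to the rooftop with Orla.  [the basement: Gus, Hana, Ivo, Rhea | the rooftop: Orla]
2. Technician goes back to the basement alone.  [the basement: Gus, Hana, Ivo, Rhea | the rooftop: Orla]
3. Technician goes to the rooftop with Rhea.  [the basement: Gus, Hana, Ivo | the rooftop: Orla, Rhea]
4. Technician goes back to the basement with Orla.  [the basement: Gus, Hana, Ivo, Orla | the rooftop: Rhea]
5. Technician goes to the rooftop with Ivo.  [the basement: Gus, Hana, Orla | the rooftop: Ivo, Rhea]
6. Technician goes back to the basement alone.  [the basement: Gus, Hana, Orla | the rooftop: Ivo, Rhea]
7. Technician goes to the rooftop with Gus.  [the basement: Hana, Orla | the rooftop: Gus, Ivo, Rhea]
8. Technician goes back to the basement alone.  [the basement: Hana, Orla | the rooftop: Gus, Ivo, Rhea]
9. Technician goes to the rooftop with Hana.  [the basement: Orla | the rooftop: Gus, Hana, Ivo, Rhea]
10. Technician goes back to the basement alone.  [the basement: Orla | the rooftop: Gus, Hana, Ivo, Rhea]
11. Technician goes to the rooftop with Orla.  [the basement: — | the rooftop: Gus, Hana, Ivo, Orla, Rhea]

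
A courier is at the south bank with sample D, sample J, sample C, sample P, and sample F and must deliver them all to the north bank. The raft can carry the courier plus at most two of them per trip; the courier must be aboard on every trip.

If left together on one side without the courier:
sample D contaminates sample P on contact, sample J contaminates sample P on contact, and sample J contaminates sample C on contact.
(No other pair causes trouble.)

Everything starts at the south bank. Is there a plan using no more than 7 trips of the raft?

Yes

Yes — this plan uses 5 crossings (≤ 7):
1. Courier goes to the north bank with sample D and sample J.
2. Courier goes back to the south bank alone.
3. Courier goes to the north bank with sample F.
4. Courier goes back to the south bank alone.
5. Courier goes to the north bank with sample C and sample P.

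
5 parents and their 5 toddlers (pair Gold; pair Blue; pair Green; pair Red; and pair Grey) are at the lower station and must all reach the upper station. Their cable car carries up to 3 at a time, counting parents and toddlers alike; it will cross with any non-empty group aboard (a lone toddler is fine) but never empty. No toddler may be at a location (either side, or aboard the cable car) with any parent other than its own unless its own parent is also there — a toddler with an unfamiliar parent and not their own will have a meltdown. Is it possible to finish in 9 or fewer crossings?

No

Counting alone: each trip to the upper station takes at most 3 across and each return brings at least 1 back, so after t trips out (and t−1 returns) at most 3t − (t−1) of the 10 are across; that first reaches 10 at t = 5, so at least 9 crossings are needed.
The safety rule pushes this higher. Following every safe sequence of crossings, the most of the 10 that can be at the upper station as the cable car arrives there on crossing 9 is 9 — never all 10.
So the move cannot be finished within 9 crossings. (The shortest complete plan takes 11:)
1. parent Gold and toddler Gold cross → the upper station.
2. parent Gold crosses ← the lower station.
3. toddler Blue, toddler Green, and toddler Red cross → the upper station.
4. toddler Gold crosses ← the lower station.
5. parent Blue, parent Green, and parent Red cross → the upper station.
6. parent Blue and toddler Blue cross ← the lower station.
7. parent Blue, parent Gold, and parent Grey cross → the upper station.
8. toddler Green crosses ← the lower station.
9. toddler Blue and toddler Gold cross → the upper station.
10. toddler Gold crosses ← the lower station.
11. toddler Gold, toddler Green, and toddler Grey cross → the upper station.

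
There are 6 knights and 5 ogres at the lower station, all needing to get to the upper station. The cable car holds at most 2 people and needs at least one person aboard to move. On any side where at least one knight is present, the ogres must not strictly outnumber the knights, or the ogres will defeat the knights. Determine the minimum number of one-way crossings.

Counting alone: each trip to the upper station takes at most 2 across and each return brings at least 1 back, so after t trips out (and t−1 returns) at most 2t − (t−1) of the 11 are across; that first reaches 11 at t = 10, so at least 19 crossings are needed.
The plan below uses exactly 19 crossings, so it is optimal:
1. 2 ogres → the upper station.  (the lower station: 6K 3O; the upper station: 0K 2O)
2. 1 ogre ← the lower station.  (the lower station: 6K 4O; the upper station: 0K 1O)
3. 2 ogres → the upper station.  (the lower station: 6K 2O; the upper station: 0K 3O)
4. 1 ogre ← the lower station.  (the lower station: 6K 3O; the upper station: 0K 2O)
5. 2 knights → the upper station.  (the lower station: 4K 3O; the upper station: 2K 2O)
6. 1 ogre ← the lower station.  (the lower station: 4K 4O; the upper station: 2K 1O)
7. 1 knight and 1 ogre → the upper station.  (the lower station: 3K 3O; the upper station: 3K 2O)
8. 1 knight ← the lower station.  (the lower station: 4K 3O; the upper station: 2K 2O)
9. 1 knight and 1 ogre → the upper station.  (the lower station: 3K 2O; the upper station: 3K 3O)
10. 1 ogre ← the lower station.  (the lower station: 3K 3O; the upper station: 3K 2O)
11. 1 knight and 1 ogre → the upper station.  (the lower station: 2K 2O; the upper station: 4K 3O)
12. 1 knight ← the lower station.  (the lower station: 3K 2O; the upper station: 3K 3O)
13. 1 knight and 1 ogre → the upper station.  (the lower station: 2K 1O; the upper station: 4K 4O)
14. 1 ogre ← the lower station.  (the lower station: 2K 2O; the upper station: 4K 3O)
15. 1 knight and 1 ogre → the upper station.  (the lower station: 1K 1O; the upper station: 5K 4O)
16. 1 knight ← the lower station.  (the lower station: 2K 1O; the upper station: 4K 4O)
17. 1 knight and 1 ogre → the upper station.  (the lower station: 1K 0O; the upper station: 5K 5O)
18. 1 ogre ← the lower station.  (the lower station: 1K 1O; the upper station: 5K 4O)
19. 1 knight and 1 ogre → the upper station.  (the lower station: 0K 0O; the upper station: 6K 5O)

19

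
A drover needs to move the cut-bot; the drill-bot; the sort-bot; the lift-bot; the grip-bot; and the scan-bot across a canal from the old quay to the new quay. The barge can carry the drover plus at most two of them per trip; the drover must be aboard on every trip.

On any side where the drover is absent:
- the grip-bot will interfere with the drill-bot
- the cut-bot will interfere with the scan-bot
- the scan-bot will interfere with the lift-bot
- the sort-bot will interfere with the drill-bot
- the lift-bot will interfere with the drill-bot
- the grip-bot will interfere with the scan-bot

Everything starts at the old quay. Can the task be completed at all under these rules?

Yes

1. Drover goes to the new quay with the drill-bot and the scan-bot.  [the old quay: the cut-bot, the grip-bot, the lift-bot, the sort-bot | the new quay: the drill-bot, the scan-bot]
2. Drover goes back to the old quay alone.  [the old quay: the cut-bot, the grip-bot, the lift-bot, the sort-bot | the new quay: the drill-bot, the scan-bot]
3. Drover goes to the new quay with the cut-bot and the sort-bot.  [the old quay: the grip-bot, the lift-bot | the new quay: the cut-bot, the drill-bot, the scan-bot, the sort-bot]
4. Drover goes back to the old quay with the drill-bot and the scan-bot.  [the old quay: the drill-bot, the grip-bot, the lift-bot, the scan-bot | the new quay: the cut-bot, the sort-bot]
5. Drover goes to the new quay with the grip-bot and the lift-bot.  [the old quay: the drill-bot, the scan-bot | the new quay: the cut-bot, the grip-bot, the lift-bot, the sort-bot]
6. Drover goes back to the old quay alone.  [the old quay: the drill-bot, the scan-bot | the new quay: the cut-bot, the grip-bot, the lift-bot, the sort-bot]
7. Drover goes to the new quay with the drill-bot and the scan-bot.  [the old quay: — | the new quay: the cut-bot, the drill-bot, the grip-bot, the lift-bot, the scan-bot, the sort-bot]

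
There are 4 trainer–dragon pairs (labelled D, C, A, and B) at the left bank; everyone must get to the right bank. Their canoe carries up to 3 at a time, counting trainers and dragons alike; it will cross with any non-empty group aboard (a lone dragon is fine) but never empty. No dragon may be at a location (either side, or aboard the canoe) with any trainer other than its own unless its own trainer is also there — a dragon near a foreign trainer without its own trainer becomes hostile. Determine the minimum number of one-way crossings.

Counting alone: each trip to the right bank takes at most 3 across and each return brings at least 1 back, so after t trips out (and t−1 returns) at most 3t − (t−1) of the 8 are across; that first reaches 8 at t = 4, so at least 7 crossings are needed.
The safety rule pushes this higher. Following every safe sequence of crossings, the most of the 8 that can be at the right bank as the canoe arrives there on crossing 7 is 7 — never all 8.
So no plan with fewer than 9 crossings exists, and this one achieves 9:
1. dragon D and trainer D cross → the right bank.
2. trainer D crosses ← the left bank.
3. dragon C, trainer C, and trainer D cross → the right bank.
4. dragon D and trainer D cross ← the left bank.
5. trainer A, trainer B, and trainer D cross → the right bank.
6. dragon C crosses ← the left bank.
7. dragon C and dragon D cross → the right bank.
8. dragon D crosses ← the left bank.
9. dragon A, dragon B, and dragon D cross → the right bank.

9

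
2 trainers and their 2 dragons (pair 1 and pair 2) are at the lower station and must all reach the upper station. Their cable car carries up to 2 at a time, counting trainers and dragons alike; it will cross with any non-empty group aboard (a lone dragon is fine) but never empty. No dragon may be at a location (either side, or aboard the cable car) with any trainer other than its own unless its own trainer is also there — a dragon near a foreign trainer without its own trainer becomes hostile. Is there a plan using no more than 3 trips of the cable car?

Counting alone: each trip to the upper station takes at most 2 across and each return brings at least 1 back, so after t trips out (and t−1 returns) at most 2t − (t−1) of the 4 are across; that first reaches 4 at t = 3, so at least 5 crossings are needed.
Since 3 < 5, 3 crossings cannot be enough. (The shortest complete plan in fact takes 5:)
1. dragon 1 and trainer 1 cross → the upper station.
2. trainer 1 crosses ← the lower station.
3. trainer 1 and trainer 2 cross → the upper station.
4. trainer 2 crosses ← the lower station.
5. dragon 2 and trainer 2 cross → the upper station.

No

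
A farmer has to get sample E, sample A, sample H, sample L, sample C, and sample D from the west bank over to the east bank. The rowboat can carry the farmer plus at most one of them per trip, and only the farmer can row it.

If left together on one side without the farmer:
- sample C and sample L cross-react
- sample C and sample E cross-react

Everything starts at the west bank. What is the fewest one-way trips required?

13

Counting alone: the farmer can take at most 1 across per trip to the east bank, so moving all 6 needs at least 6 loaded trips out, with a return between consecutive ones — at least 11 crossings.
The safety rule pushes this higher. Following every safe sequence of crossings, the most of the 6 that can be at the east bank as the rowboat arrives there on crossing 11 is 5 — never all 6.
So no plan with fewer than 13 crossings exists, and this one achieves 13:
1. Farmer goes to the east bank with sample C.
2. Farmer goes back to the west bank alone.
3. Farmer goes to the east bank with sample E.
4. Farmer goes back to the west bank with sample C.
5. Farmer goes to the east bank with sample L.
6. Farmer goes back to the west bank alone.
7. Farmer goes to the east bank with sample A.
8. Farmer goes back to the west bank alone.
9. Farmer goes to the east bank with sample H.
10. Farmer goes back to the west bank alone.
11. Farmer goes to the east bank with sample D.
12. Farmer goes back to the west bank alone.
13. Farmer goes to the east bank with sample C.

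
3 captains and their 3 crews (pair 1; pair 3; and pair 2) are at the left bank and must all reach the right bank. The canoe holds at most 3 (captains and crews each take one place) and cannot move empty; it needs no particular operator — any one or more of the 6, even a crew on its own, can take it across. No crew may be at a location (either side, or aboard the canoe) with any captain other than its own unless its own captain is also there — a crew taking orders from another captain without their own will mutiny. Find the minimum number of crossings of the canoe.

Counting alone: each trip to the right bank takes at most 3 across and each return brings at least 1 back, so after t trips out (and t−1 returns) at most 3t − (t−1) of the 6 are across; that first reaches 6 at t = 3, so at least 5 crossings are needed.
The plan below uses exactly 5 crossings, so it is optimal:
1. captain 1 and crew 1 cross → the right bank.
2. captain 1 crosses ← the left bank.
3. captain 1, captain 2, and captain 3 cross → the right bank.
4. crew 1 crosses ← the left bank.
5. crew 1, crew 2, and crew 3 cross → the right bank.

5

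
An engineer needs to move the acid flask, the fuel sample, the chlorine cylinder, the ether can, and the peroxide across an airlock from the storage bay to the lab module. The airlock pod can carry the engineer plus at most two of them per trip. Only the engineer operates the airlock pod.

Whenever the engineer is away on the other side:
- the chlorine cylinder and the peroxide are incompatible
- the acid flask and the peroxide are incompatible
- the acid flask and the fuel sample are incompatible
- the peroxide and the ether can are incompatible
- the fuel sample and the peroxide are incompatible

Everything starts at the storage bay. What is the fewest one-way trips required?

7

Counting alone: the engineer can take at most 2 across per trip to the lab module, so moving all 5 needs at least 3 loaded trips out, with a return between consecutive ones — at least 5 crossings.
The safety rule pushes this higher. Following every safe sequence of crossings, the most of the 5 that can be at the lab module as the airlock pod arrives there on crossing 5 is 4 — never all 5.
So no plan with fewer than 7 crossings exists, and this one achieves 7:
1. Engineer goes to the lab module with the acid flask and the peroxide.
2. Engineer goes back to the storage bay with the acid flask.
3. Engineer goes to the lab module with the acid flask and the chlorine cylinder.
4. Engineer goes back to the storage bay with the peroxide.
5. Engineer goes to the lab module with the ether can and the fuel sample.
6. Engineer goes back to the storage bay with the acid flask.
7. Engineer goes to the lab module with the acid flask and the peroxide.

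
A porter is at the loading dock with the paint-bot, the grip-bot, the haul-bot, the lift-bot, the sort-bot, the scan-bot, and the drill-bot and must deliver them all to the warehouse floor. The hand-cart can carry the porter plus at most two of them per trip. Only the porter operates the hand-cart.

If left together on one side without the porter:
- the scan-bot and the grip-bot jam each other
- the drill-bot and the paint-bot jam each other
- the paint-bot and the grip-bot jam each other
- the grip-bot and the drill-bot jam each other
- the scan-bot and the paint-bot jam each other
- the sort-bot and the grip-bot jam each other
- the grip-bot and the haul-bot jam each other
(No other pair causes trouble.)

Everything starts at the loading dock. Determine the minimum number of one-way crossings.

11

Counting alone: the porter can take at most 2 across per trip to the warehouse floor, so moving all 7 needs at least 4 loaded trips out, with a return between consecutive ones — at least 7 crossings.
The safety rule pushes this higher. Following every safe sequence of crossings, the most of the 7 that can be at the warehouse floor as the hand-cart arrives there on crossings 7, 9 is 5, 6 respectively — never all 7.
So no plan with fewer than 11 crossings exists, and this one achieves 11:
1. Porter goes to the warehouse floor with the grip-bot and the paint-bot.  [the loading dock: the drill-bot, the haul-bot, the lift-bot, the scan-bot, the sort-bot | the warehouse floor: the grip-bot, the paint-bot]
2. Porter goes back to the loading dock with the paint-bot.  [the loading dock: the drill-bot, the haul-bot, the lift-bot, the paint-bot, the scan-bot, the sort-bot | the warehouse floor: the grip-bot]
3. Porter goes to the warehouse floor with the haul-bot and the paint-bot.  [the loading dock: the drill-bot, the lift-bot, the scan-bot, the sort-bot | the warehouse floor: the grip-bot, the haul-bot, the paint-bot]
4. Porter goes back to the loading dock with the grip-bot.  [the loading dock: the drill-bot, the grip-bot, the lift-bot, the scan-bot, the sort-bot | the warehouse floor: the haul-bot, the paint-bot]
5. Porter goes to the warehouse floor with the grip-bot and the lift-bot.  [the loading dock: the drill-bot, the scan-bot, the sort-bot | the warehouse floor: the grip-bot, the haul-bot, the lift-bot, the paint-bot]
6. Porter goes back to the loading dock with the grip-bot.  [the loading dock: the drill-bot, the grip-bot, the scan-bot, the sort-bot | the warehouse floor: the haul-bot, the lift-bot, the paint-bot]
7. Porter goes to the warehouse floor with the grip-bot and the sort-bot.  [the loading dock: the drill-bot, the scan-bot | the warehouse floor: the grip-bot, the haul-bot, the lift-bot, the paint-bot, the sort-bot]
8. Porter goes back to the loading dock with the grip-bot.  [the loading dock: the drill-bot, the grip-bot, the scan-bot | the warehouse floor: the haul-bot, the lift-bot, the paint-bot, the sort-bot]
9. Porter goes to the warehouse floor with the drill-bot and the scan-bot.  [the loading dock: the grip-bot | the warehouse floor: the drill-bot, the haul-bot, the lift-bot, the paint-bot, the scan-bot, the sort-bot]
10. Porter goes back to the loading dock with the paint-bot.  [the loading dock: the grip-bot, the paint-bot | the warehouse floor: the drill-bot, the haul-bot, the lift-bot, the scan-bot, the sort-bot]
11. Porter goes to the warehouse floor with the grip-bot and the paint-bot.  [the loading dock: — | the warehouse floor: the drill-bot, the grip-bot, the haul-bot, the lift-bot, the paint-bot, the scan-bot, the sort-bot]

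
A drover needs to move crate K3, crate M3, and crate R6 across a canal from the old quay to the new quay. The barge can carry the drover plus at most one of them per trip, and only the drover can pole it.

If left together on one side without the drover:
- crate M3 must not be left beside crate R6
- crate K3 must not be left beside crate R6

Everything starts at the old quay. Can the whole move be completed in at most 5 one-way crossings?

No

Counting alone: the drover can take at most 1 across per trip to the new quay, so moving all 3 needs at least 3 loaded trips out, with a return between consecutive ones — at least 5 crossings.
The safety rule pushes this higher. Following every safe sequence of crossings, the most of the 3 that can be at the new quay as the barge arrives there on crossing 5 is 2 — never all 3.
So the move cannot be finished within 5 crossings. (The shortest complete plan takes 7:)
1. Drover goes to the new quay with crate R6.  [the old quay: crate K3, crate M3 | the new quay: crate R6]
2. Drover goes back to the old quay alone.  [the old quay: crate K3, crate M3 | the new quay: crate R6]
3. Drover goes to the new quay with crate K3.  [the old quay: crate M3 | the new quay: crate K3, crate R6]
4. Drover goes back to the old quay with crate R6.  [the old quay: crate M3, crate R6 | the new quay: crate K3]
5. Drover goes to the new quay with crate M3.  [the old quay: crate R6 | the new quay: crate K3, crate M3]
6. Drover goes back to the old quay alone.  [the old quay: crate R6 | the new quay: crate K3, crate M3]
7. Drover goes to the new quay with crate R6.  [the old quay: — | the new quay: crate K3, crate M3, crate R6]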